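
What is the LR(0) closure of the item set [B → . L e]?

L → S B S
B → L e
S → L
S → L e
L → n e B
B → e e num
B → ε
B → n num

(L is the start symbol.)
Start with: [B → . L e]
  [B → . L e] has the dot before L: add [L → . S B S], [L → . n e B]
  [L → . S B S] has the dot before S: add [S → . L], [S → . L e]
No further items can be added.

CLOSURE = { [B → . L e], [L → . S B S], [L → . n e B], [S → . L e], [S → . L] }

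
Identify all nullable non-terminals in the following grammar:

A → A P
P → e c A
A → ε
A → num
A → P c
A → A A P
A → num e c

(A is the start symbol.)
{ 'A' }

A non-terminal is nullable if it can derive ε (the empty string): either it has an ε-production, or it has a production whose right-hand side consists entirely of nullable non-terminals.

ε-productions: A → ε
So A is immediately nullable.
No further non-terminal can be added: every production for the remaining non-terminals contains a terminal or a non-nullable non-terminal.
Nullable = { 'A' }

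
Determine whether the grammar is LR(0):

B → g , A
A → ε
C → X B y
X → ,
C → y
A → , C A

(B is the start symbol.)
A grammar is LR(0) if no state in the canonical LR(0) collection has:
  - both a shift item (dot before a terminal) and a complete item (shift-reduce conflict), or
  - two or more complete items (reduce-reduce conflict; the accept item [B' → B .] counts as a complete item here).

Augment with B' → B and build the canonical LR(0) collection (I0 = CLOSURE({[B' → . B]}), then GOTO on every symbol after a dot until no new states appear). It has 13 states:
  I0: { [B → . g , A], [B' → . B] }  — shift
  I1: { [B' → B .] }  — accept
  I2: { [B → g . , A] }  — shift
  I3: { [A → . , C A], [A → .], [B → g , . A] }  — shift, reduce
  I4: { [A → , . C A], [C → . X B y], [C → . y], [X → . ,] }  — shift
  I5: { [B → g , A .] }  — reduce
  I6: { [X → , .] }  — reduce
  I7: { [A → , C . A], [A → . , C A], [A → .] }  — shift, reduce
  I8: { [B → . g , A], [C → X . B y] }  — shift
  I9: { [C → y .] }  — reduce
  I10: { [C → X B . y] }  — shift
  I11: { [C → X B y .] }  — reduce
  I12: { [A → , C A .] }  — reduce

Conflict in state I3:
  Shift-reduce conflict between [A → .] and [A → . , C A]
So the grammar is NOT LR(0).

Answer: No. Shift-reduce conflict between [A → .] and [A → . , C A]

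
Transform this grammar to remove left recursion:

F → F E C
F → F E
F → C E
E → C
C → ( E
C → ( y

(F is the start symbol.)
F → C E F'
F' → E C F'
F' → E F'
F' → ε
E → C
C → ( E
C → ( y

F is directly left-recursive. The standard transformation for
  A → A α₁ | ... | A α_m | β₁ | ... | β_n
is
  A  → β₁ A' | ... | β_n A'
  A' → α₁ A' | ... | α_m A' | ε

F → C E becomes F → C E F'
F → F E C becomes F' → E C F'
F → F E becomes F' → E F'
Add F' → ε

Productions for other non-terminals are unchanged:
  E → C
  C → ( E
  C → ( y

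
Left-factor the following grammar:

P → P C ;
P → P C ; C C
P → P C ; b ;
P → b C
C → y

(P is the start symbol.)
P → P C ; P'
P' → ε
P' → C C
P' → b ;
P → b C
C → y

Left-factoring transforms A → αβ₁ | αβ₂ into A → αA' and A' → β₁ | β₂
(α is the longest common prefix among the alternatives). Repeat until
no nonterminal has two alternatives with a common prefix.

Round 1: P has alternatives sharing prefix 'P C ;'. Introduce P': P → P C ; P'
  Add: P' → ε
  Add: P' → C C
  Add: P' → b ;

No remaining common prefixes — done.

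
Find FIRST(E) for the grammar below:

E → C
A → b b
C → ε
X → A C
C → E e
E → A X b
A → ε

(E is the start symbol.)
To compute FIRST(E), examine every production with E on the left-hand side, reading each right-hand side left to right until a non-nullable symbol is reached.

FIRST sets of the other non-terminals involved (by the same procedure, iterated to a fixed point):
  FIRST(C) = { 'b', 'e', ε }
  FIRST(A) = { 'b', ε }
  FIRST(X) = { 'b', 'e', ε }

From E → C:
  - C is a non-terminal: add FIRST(C) \ {ε} = { 'b', 'e' }
    C is nullable and nothing follows, so the whole right-hand side can vanish: ε ∈ FIRST(E)
From E → A X b:
  - A is a non-terminal: add FIRST(A) \ {ε} = { 'b' }
    A is nullable, so continue to the next symbol
  - X is a non-terminal: add FIRST(X) \ {ε} = { 'b', 'e' }
    X is nullable, so continue to the next symbol
  - b is a terminal: add 'b' and stop

Collecting: FIRST(E) = { 'b', 'e', ε }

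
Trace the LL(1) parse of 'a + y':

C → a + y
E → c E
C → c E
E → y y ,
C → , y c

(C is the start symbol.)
Stack is shown with the top on the left.

Stack    Input    Action
------------------------
C $      a + y $  output C → a + y
a + y $  a + y $  match 'a'
+ y $    + y $    match '+'
y $      y $      match 'y'
$        $        accept

The string is accepted.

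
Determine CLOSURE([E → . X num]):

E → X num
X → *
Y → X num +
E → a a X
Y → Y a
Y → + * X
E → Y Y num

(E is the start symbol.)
{ [E → . X num], [X → . *] }

To compute CLOSURE, for each item [A → α.Bβ] where B is a non-terminal, add [B → .γ] for all productions B → γ; repeat for the newly added items until nothing changes.

Start with: [E → . X num]
  [E → . X num] has the dot before X: add [X → . *]
No further items can be added.

CLOSURE = { [E → . X num], [X → . *] }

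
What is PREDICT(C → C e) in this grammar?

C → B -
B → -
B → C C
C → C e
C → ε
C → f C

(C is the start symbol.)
PREDICT(C → C e) = (FIRST(RHS) \ {ε}) ∪ (FOLLOW(C) if ε ∈ FIRST(RHS), i.e. RHS ⇒* ε)
FIRST(C) = { '-', 'e', 'f', ε }
FIRST(C e) = { '-', 'e', 'f' }
ε ∉ FIRST(C e), so FOLLOW(C) is not added.
PREDICT(C → C e) = { '-', 'e', 'f' }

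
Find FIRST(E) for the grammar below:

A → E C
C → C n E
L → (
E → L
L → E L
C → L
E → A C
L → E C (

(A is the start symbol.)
{ '(' }

FIRST sets of the other non-terminals involved (by the same procedure, iterated to a fixed point):
  FIRST(L) = { '(' }
  FIRST(A) = { '(' }

From E → L:
  - L is a non-terminal: add FIRST(L) \ {ε} = { '(' }
    L is not nullable, so stop
From E → A C:
  - A is a non-terminal: add FIRST(A) \ {ε} = { '(' }
    A is not nullable, so stop

Collecting: FIRST(E) = { '(' }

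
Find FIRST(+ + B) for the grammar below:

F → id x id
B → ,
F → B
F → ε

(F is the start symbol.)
{ '+' }

To compute FIRST(+ + B), process the symbols left to right:
Symbol + is a terminal. Add '+' and stop.
FIRST(+ + B) = { '+' }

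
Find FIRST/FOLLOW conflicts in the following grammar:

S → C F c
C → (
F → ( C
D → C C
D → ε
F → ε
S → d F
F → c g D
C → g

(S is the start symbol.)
Yes. F → c g D with FOLLOW(F) on { 'c' }

A FIRST/FOLLOW conflict occurs when a non-terminal N has a nullable alternative N → β (β ⇒* ε) and another alternative N → α with FIRST(α) ∩ FOLLOW(N) ≠ ∅: on such a lookahead the parser cannot decide between expanding α and letting N vanish via β.

Nullable non-terminals: D, F.
FIRST sets used below: FIRST(C) = { '(', 'g' }

D: nullable alternative(s) D → ε; FOLLOW(D) = { $, 'c' }
  D → C C: FIRST \ {ε} = { '(', 'g' } — disjoint from FOLLOW(D)
  D → ε: FIRST \ {ε} = { } — this is the only nullable alternative, skip

F: nullable alternative(s) F → ε; FOLLOW(F) = { $, 'c' }
  F → ( C: FIRST \ {ε} = { '(' } — disjoint from FOLLOW(F)
  F → ε: FIRST \ {ε} = { } — this is the only nullable alternative, skip
  F → c g D: FIRST \ {ε} = { 'c' } — overlaps FOLLOW(F) on { 'c' }: CONFLICT

C, S have no nullable alternative, so no FIRST/FOLLOW check is needed there.

So the grammar has 1 FIRST/FOLLOW conflict (marked CONFLICT above).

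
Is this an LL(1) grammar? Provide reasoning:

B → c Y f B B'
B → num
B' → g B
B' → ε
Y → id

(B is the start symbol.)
No. Predict set conflict for B': { 'g' }

A grammar is LL(1) if for each non-terminal N with multiple productions, the predict sets of those productions are pairwise disjoint, where PREDICT(N → α) = (FIRST(α) \ {ε}) ∪ (FOLLOW(N) if α ⇒* ε).

Relevant sets:
  FOLLOW(B') = { $, 'g' }

For B:
  PREDICT(B → c Y f B B') = { 'c' }
  PREDICT(B → num) = { 'num' }
For B':
  PREDICT(B' → g B) = { 'g' }
  PREDICT(B' → ε) = { $, 'g' }
Y has a single production, so nothing to check there.

Conflict found: Predict set conflict for B': { 'g' }
The grammar is NOT LL(1).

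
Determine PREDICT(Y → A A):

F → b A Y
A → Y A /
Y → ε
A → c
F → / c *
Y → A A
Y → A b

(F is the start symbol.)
PREDICT(Y → A A) = (FIRST(RHS) \ {ε}) ∪ (FOLLOW(Y) if ε ∈ FIRST(RHS), i.e. RHS ⇒* ε)
FIRST(A) = { 'c' }
FIRST(A A) = { 'c' }
ε ∉ FIRST(A A), so FOLLOW(Y) is not added.
PREDICT(Y → A A) = { 'c' }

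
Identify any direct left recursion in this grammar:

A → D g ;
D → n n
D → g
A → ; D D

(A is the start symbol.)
No direct left recursion

A → D g ;: starts with D
D → n n: starts with n
D → g: starts with g
A → ; D D: starts with ';'

No direct left recursion found.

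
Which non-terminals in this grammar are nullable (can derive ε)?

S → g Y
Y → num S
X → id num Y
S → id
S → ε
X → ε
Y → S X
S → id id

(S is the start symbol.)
A non-terminal is nullable if it can derive ε (the empty string): either it has an ε-production, or it has a production whose right-hand side consists entirely of nullable non-terminals.

ε-productions: S → ε, X → ε
So S, X are immediately nullable.
Y → S X: every symbol on the right is nullable, so Y is nullable too.
Every non-terminal is now nullable.
Nullable = { 'S', 'X', 'Y' }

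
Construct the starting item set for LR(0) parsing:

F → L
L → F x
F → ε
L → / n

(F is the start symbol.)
{ [F → . L], [F → .], [F' → . F], [L → . / n], [L → . F x] }

First, augment the grammar with F' → F
I₀ = CLOSURE({ [F' → . F] }):
  [F' → . F] has the dot before F: add [F → . L], [F → .]
  [F → . L] has the dot before L: add [L → . F x], [L → . / n]
No further items can be added.

I₀ = { [F → . L], [F → .], [F' → . F], [L → . / n], [L → . F x] }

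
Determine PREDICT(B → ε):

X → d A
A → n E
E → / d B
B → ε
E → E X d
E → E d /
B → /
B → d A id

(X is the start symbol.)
{ $, 'd', 'id' }

PREDICT(B → ε) = (FIRST(RHS) \ {ε}) ∪ (FOLLOW(B) if ε ∈ FIRST(RHS), i.e. RHS ⇒* ε)
The right-hand side is ε (FIRST(ε) = { ε }), so the predict set is FOLLOW(B) = { $, 'd', 'id' }
PREDICT(B → ε) = { $, 'd', 'id' }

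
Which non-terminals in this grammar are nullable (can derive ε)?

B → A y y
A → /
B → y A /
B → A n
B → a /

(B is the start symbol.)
None

There are no ε-productions, so no non-terminal can derive ε.
No non-terminals are nullable.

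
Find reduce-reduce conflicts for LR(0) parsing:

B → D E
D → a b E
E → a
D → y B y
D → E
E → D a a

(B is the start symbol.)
Augment with B' → B and build the canonical LR(0) collection (I0 = CLOSURE({[B' → . B]}), then GOTO on every symbol after a dot until no new states appear). It has 15 states:
  I0: { [B → . D E], [B' → . B], [D → . E], [D → . a b E], [D → . y B y], [E → . D a a], [E → . a] }  — shift
  I1: { [B' → B .] }  — accept
  I2: { [B → D . E], [D → . E], [D → . a b E], [D → . y B y], [E → . D a a], [E → . a], [E → D . a a] }  — shift
  I3: { [D → E .] }  — reduce
  I4: { [D → a . b E], [E → a .] }  — shift, reduce
  I5: { [B → . D E], [D → . E], [D → . a b E], [D → . y B y], [D → y . B y], [E → . D a a], [E → . a] }  — shift
  I6: { [D → y B . y] }  — shift
  I7: { [D → y B y .] }  — reduce
  I8: { [D → . E], [D → . a b E], [D → . y B y], [D → a b . E], [E → . D a a], [E → . a] }  — shift
  I9: { [E → D . a a] }  — shift
  I10: { [D → E .], [D → a b E .] }  — 2 reduces
  I11: { [E → D a . a] }  — shift
  I12: { [E → D a a .] }  — reduce
  I13: { [B → D E .], [D → E .] }  — 2 reduces
  I14: { [D → a . b E], [E → D a . a], [E → a .] }  — shift, reduce

I10 contains complete items [D → E .], [D → a b E .] — reduce-reduce conflict.
I13 contains complete items [B → D E .], [D → E .] — reduce-reduce conflict.

Answer: Yes — I10: [D → E .] vs [D → a b E .]; I13: [B → D E .] vs [D → E .]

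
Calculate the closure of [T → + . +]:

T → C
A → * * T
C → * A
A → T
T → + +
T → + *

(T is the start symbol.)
To compute CLOSURE, for each item [A → α.Bβ] where B is a non-terminal, add [B → .γ] for all productions B → γ; repeat for the newly added items until nothing changes.

Start with: [T → + . +]
The dot precedes the terminal '+', so nothing is added.

CLOSURE = { [T → + . +] }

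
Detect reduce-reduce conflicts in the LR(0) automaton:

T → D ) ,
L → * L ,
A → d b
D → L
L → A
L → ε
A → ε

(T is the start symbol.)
Augment with T' → T and build the canonical LR(0) collection (I0 = CLOSURE({[T' → . T]}), then GOTO on every symbol after a dot until no new states appear). It has 12 states:
  I0: { [A → . d b], [A → .], [D → . L], [L → . * L ,], [L → . A], [L → .], [T → . D ) ,], [T' → . T] }  — shift, 2 reduces
  I1: { [A → . d b], [A → .], [L → * . L ,], [L → . * L ,], [L → . A], [L → .] }  — shift, 2 reduces
  I2: { [L → A .] }  — reduce
  I3: { [T → D . ) ,] }  — shift
  I4: { [D → L .] }  — reduce
  I5: { [T' → T .] }  — accept
  I6: { [A → d . b] }  — shift
  I7: { [A → d b .] }  — reduce
  I8: { [T → D ) . ,] }  — shift
  I9: { [T → D ) , .] }  — reduce
  I10: { [L → * L . ,] }  — shift
  I11: { [L → * L , .] }  — reduce

I0 contains complete items [A → .], [L → .] — reduce-reduce conflict.
I1 contains complete items [A → .], [L → .] — reduce-reduce conflict.

Answer: Yes — I0: [A → .] vs [L → .]; I1: [A → .] vs [L → .]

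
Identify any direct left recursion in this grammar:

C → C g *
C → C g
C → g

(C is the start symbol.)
Direct left recursion occurs when N → N α for some non-terminal N (the right-hand side begins with the left-hand side itself).

C → C g *: LEFT RECURSIVE (starts with C)
C → C g: LEFT RECURSIVE (starts with C)
C → g: starts with g

The grammar has direct left recursion on: C.

Answer: Yes, C is left-recursive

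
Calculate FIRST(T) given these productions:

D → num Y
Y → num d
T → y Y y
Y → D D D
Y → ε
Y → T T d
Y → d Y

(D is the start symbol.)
{ 'y' }

From T → y Y y:
  - y is a terminal: add 'y' and stop

Collecting: FIRST(T) = { 'y' }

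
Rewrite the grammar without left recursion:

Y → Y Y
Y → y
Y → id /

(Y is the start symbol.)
Y → y Y'
Y → id / Y'
Y' → Y Y'
Y' → ε

Y is directly left-recursive. The standard transformation for
  A → A α₁ | ... | A α_m | β₁ | ... | β_n
is
  A  → β₁ A' | ... | β_n A'
  A' → α₁ A' | ... | α_m A' | ε

Y → y becomes Y → y Y'
Y → id / becomes Y → id / Y'
Y → Y Y becomes Y' → Y Y'
Add Y' → ε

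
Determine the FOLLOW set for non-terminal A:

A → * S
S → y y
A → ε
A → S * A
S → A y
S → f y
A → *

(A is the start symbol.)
To compute FOLLOW(A), find every occurrence of A on a right-hand side N → α A β: add FIRST(β) \ {ε}, and if β is empty or nullable also add FOLLOW(N). Iterate to a fixed point.

A is the start symbol, so $ ∈ FOLLOW(A).
In A → S * A: A is at the end; this adds FOLLOW(A) to itself — nothing new
In S → A y: A is followed by y, add FIRST(y) \ {ε} = { 'y' }

Taking the union: FOLLOW(A) = { $, 'y' }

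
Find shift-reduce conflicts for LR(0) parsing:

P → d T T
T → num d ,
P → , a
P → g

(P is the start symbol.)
A shift-reduce conflict occurs when an LR(0) state has both:
  - a complete (reduce) item [A → α .] (dot at the end), and
  - a shift item [B → β . c γ] (dot before a terminal).

Augment with P' → P and build the canonical LR(0) collection (I0 = CLOSURE({[P' → . P]}), then GOTO on every symbol after a dot until no new states appear). It has 11 states:
  I0: { [P → . , a], [P → . d T T], [P → . g], [P' → . P] }  — shift
  I1: { [P → , . a] }  — shift
  I2: { [P' → P .] }  — accept
  I3: { [P → d . T T], [T → . num d ,] }  — shift
  I4: { [P → g .] }  — reduce
  I5: { [P → d T . T], [T → . num d ,] }  — shift
  I6: { [T → num . d ,] }  — shift
  I7: { [T → num d . ,] }  — shift
  I8: { [T → num d , .] }  — reduce
  I9: { [P → d T T .] }  — reduce
  I10: { [P → , a .] }  — reduce

No state contains both a complete item and a shift item.

Answer: No shift-reduce conflicts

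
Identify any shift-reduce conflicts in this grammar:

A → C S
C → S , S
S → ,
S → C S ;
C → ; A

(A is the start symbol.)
Yes — I8: [C → S , S .] vs [C → S . , S]; I11: [A → C S .] vs [C → S . , S]

A shift-reduce conflict occurs when an LR(0) state has both:
  - a complete (reduce) item [A → α .] (dot at the end), and
  - a shift item [B → β . c γ] (dot before a terminal).

Augment with A' → A and build the canonical LR(0) collection (I0 = CLOSURE({[A' → . A]}), then GOTO on every symbol after a dot until no new states appear). It has 13 states:
  I0: { [A → . C S], [A' → . A], [C → . ; A], [C → . S , S], [S → . ,], [S → . C S ;] }  — shift
  I1: { [S → , .] }  — reduce
  I2: { [A → . C S], [C → . ; A], [C → . S , S], [C → ; . A], [S → . ,], [S → . C S ;] }  — shift
  I3: { [A' → A .] }  — accept
  I4: { [A → C . S], [C → . ; A], [C → . S , S], [S → . ,], [S → . C S ;], [S → C . S ;] }  — shift
  I5: { [C → S . , S] }  — shift
  I6: { [C → . ; A], [C → . S , S], [C → S , . S], [S → . ,], [S → . C S ;] }  — shift
  I7: { [C → . ; A], [C → . S , S], [S → . ,], [S → . C S ;], [S → C . S ;] }  — shift
  I8: { [C → S , S .], [C → S . , S] }  — shift, reduce
  I9: { [C → S . , S], [S → C S . ;] }  — shift
  I10: { [S → C S ; .] }  — reduce
  I11: { [A → C S .], [C → S . , S], [S → C S . ;] }  — shift, reduce
  I12: { [C → ; A .] }  — reduce

I8 contains reduce item [C → S , S .] and shift item [C → S . , S] — shift-reduce conflict.
I11 contains reduce item [A → C S .] and shift items [C → S . , S], [S → C S . ;] — shift-reduce conflict.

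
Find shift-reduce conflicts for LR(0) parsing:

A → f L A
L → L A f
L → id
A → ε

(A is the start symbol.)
Yes — I0: [A → .] vs [A → . f L A]; I3: [A → .] vs [A → . f L A]; I5: [A → f L A .] vs [L → L A . f]

A shift-reduce conflict occurs when an LR(0) state has both:
  - a complete (reduce) item [A → α .] (dot at the end), and
  - a shift item [B → β . c γ] (dot before a terminal).

Augment with A' → A and build the canonical LR(0) collection (I0 = CLOSURE({[A' → . A]}), then GOTO on every symbol after a dot until no new states appear). It has 7 states:
  I0: { [A → . f L A], [A → .], [A' → . A] }  — shift, reduce
  I1: { [A' → A .] }  — accept
  I2: { [A → f . L A], [L → . L A f], [L → . id] }  — shift
  I3: { [A → . f L A], [A → .], [A → f L . A], [L → L . A f] }  — shift, reduce
  I4: { [L → id .] }  — reduce
  I5: { [A → f L A .], [L → L A . f] }  — shift, reduce
  I6: { [L → L A f .] }  — reduce

I0 contains reduce item [A → .] and shift item [A → . f L A] — shift-reduce conflict.
I3 contains reduce item [A → .] and shift item [A → . f L A] — shift-reduce conflict.
I5 contains reduce item [A → f L A .] and shift item [L → L A . f] — shift-reduce conflict.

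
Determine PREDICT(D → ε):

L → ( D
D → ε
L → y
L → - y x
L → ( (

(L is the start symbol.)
{ $ }

PREDICT(D → ε) = (FIRST(RHS) \ {ε}) ∪ (FOLLOW(D) if ε ∈ FIRST(RHS), i.e. RHS ⇒* ε)
The right-hand side is ε (FIRST(ε) = { ε }), so the predict set is FOLLOW(D) = { $ }
PREDICT(D → ε) = { $ }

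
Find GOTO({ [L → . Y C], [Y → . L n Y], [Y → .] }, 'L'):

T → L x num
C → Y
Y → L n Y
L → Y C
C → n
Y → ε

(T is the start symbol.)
GOTO(I, 'L') = CLOSURE({ [A → αX.β] : [A → α.Xβ] ∈ I, X = 'L' })

Items with dot before 'L', with the dot advanced:
  [Y → . L n Y] → [Y → L . n Y]
Closure adds nothing (no advanced item has the dot before a non-terminal).

GOTO = { [Y → L . n Y] }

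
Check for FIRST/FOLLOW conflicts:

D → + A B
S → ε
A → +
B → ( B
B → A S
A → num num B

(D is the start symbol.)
No FIRST/FOLLOW conflicts.

Nullable non-terminals: S.
S has a nullable alternative but only one production, so nothing to check.

A, B, D have no nullable alternative, so no FIRST/FOLLOW check is needed there.

No FIRST/FOLLOW conflicts found.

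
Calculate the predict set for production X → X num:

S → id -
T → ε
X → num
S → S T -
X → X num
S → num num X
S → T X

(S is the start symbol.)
PREDICT(X → X num) = (FIRST(RHS) \ {ε}) ∪ (FOLLOW(X) if ε ∈ FIRST(RHS), i.e. RHS ⇒* ε)
FIRST(X) = { 'num' }
FIRST(X num) = { 'num' }
ε ∉ FIRST(X num), so FOLLOW(X) is not added.
PREDICT(X → X num) = { 'num' }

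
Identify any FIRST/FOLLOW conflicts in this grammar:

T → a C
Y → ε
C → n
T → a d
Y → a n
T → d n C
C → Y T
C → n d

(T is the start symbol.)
Yes. Y → a n with FOLLOW(Y) on { 'a' }

Nullable non-terminals: Y.

Y: nullable alternative(s) Y → ε; FOLLOW(Y) = { 'a', 'd' }
  Y → ε: FIRST \ {ε} = { } — this is the only nullable alternative, skip
  Y → a n: FIRST \ {ε} = { 'a' } — overlaps FOLLOW(Y) on { 'a' }: CONFLICT

C, T have no nullable alternative, so no FIRST/FOLLOW check is needed there.

So the grammar has 1 FIRST/FOLLOW conflict (marked CONFLICT above).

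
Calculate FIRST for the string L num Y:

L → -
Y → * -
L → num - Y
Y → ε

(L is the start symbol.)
FIRST sets of the non-terminals involved (from the grammar, by fixed-point iteration):
  FIRST(L) = { '-', 'num' }

To compute FIRST(L num Y), process the symbols left to right:
Symbol L is a non-terminal. Add FIRST(L) \ {ε} = { '-', 'num' }
L is not nullable (ε ∉ FIRST(L)), so stop here.
FIRST(L num Y) = { '-', 'num' }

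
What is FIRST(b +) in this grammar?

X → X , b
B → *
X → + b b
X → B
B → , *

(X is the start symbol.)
{ 'b' }

To compute FIRST(b +), process the symbols left to right:
Symbol b is a terminal. Add 'b' and stop.
FIRST(b +) = { 'b' }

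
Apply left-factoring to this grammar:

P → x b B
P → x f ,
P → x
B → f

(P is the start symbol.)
Left-factoring transforms A → αβ₁ | αβ₂ into A → αA' and A' → β₁ | β₂
(α is the longest common prefix among the alternatives). Repeat until
no nonterminal has two alternatives with a common prefix.

Round 1: P has alternatives sharing prefix 'x'. Introduce P': P → x P'
  Add: P' → b B
  Add: P' → f ,
  Add: P' → ε

No remaining common prefixes — done.

Resulting grammar:
P → x P'
P' → b B
P' → f ,
P' → ε
B → f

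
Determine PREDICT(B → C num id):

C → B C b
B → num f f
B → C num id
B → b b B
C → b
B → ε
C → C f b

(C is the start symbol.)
{ 'b', 'num' }

PREDICT(B → C num id) = (FIRST(RHS) \ {ε}) ∪ (FOLLOW(B) if ε ∈ FIRST(RHS), i.e. RHS ⇒* ε)
FIRST(C) = { 'b', 'num' }
FIRST(C num id) = { 'b', 'num' }
ε ∉ FIRST(C num id), so FOLLOW(B) is not added.
PREDICT(B → C num id) = { 'b', 'num' }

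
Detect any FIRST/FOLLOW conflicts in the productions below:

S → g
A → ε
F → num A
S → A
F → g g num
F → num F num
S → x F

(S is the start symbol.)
No FIRST/FOLLOW conflicts.

A FIRST/FOLLOW conflict occurs when a non-terminal N has a nullable alternative N → β (β ⇒* ε) and another alternative N → α with FIRST(α) ∩ FOLLOW(N) ≠ ∅: on such a lookahead the parser cannot decide between expanding α and letting N vanish via β.

Nullable non-terminals: A, S.
FIRST sets used below: FIRST(A) = { ε }
A has a nullable alternative but only one production, so nothing to check.

S: nullable alternative(s) S → A; FOLLOW(S) = { $ }
  S → g: FIRST \ {ε} = { 'g' } — disjoint from FOLLOW(S)
  S → A: FIRST \ {ε} = { } — this is the only nullable alternative, skip
  S → x F: FIRST \ {ε} = { 'x' } — disjoint from FOLLOW(S)

F has no nullable alternative, so no FIRST/FOLLOW check is needed there.

No FIRST/FOLLOW conflicts found.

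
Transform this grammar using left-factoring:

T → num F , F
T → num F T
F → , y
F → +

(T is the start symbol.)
T → num F T'
T' → , F
T' → T
F → , y
F → +

Left-factoring transforms A → αβ₁ | αβ₂ into A → αA' and A' → β₁ | β₂
(α is the longest common prefix among the alternatives). Repeat until
no nonterminal has two alternatives with a common prefix.

Round 1: T has alternatives sharing prefix 'num F'. Introduce T': T → num F T'
  Add: T' → , F
  Add: T' → T

No remaining common prefixes — done.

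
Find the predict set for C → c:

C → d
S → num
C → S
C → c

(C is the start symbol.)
{ 'c' }

PREDICT(C → c) = (FIRST(RHS) \ {ε}) ∪ (FOLLOW(C) if ε ∈ FIRST(RHS), i.e. RHS ⇒* ε)
FIRST(c) = { 'c' }
ε ∉ FIRST(c), so FOLLOW(C) is not added.
PREDICT(C → c) = { 'c' }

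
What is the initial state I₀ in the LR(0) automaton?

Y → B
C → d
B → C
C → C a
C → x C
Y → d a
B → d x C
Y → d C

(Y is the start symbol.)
{ [B → . C], [B → . d x C], [C → . C a], [C → . d], [C → . x C], [Y → . B], [Y → . d C], [Y → . d a], [Y' → . Y] }

First, augment the grammar with Y' → Y
I₀ = CLOSURE({ [Y' → . Y] }):
  [Y' → . Y] has the dot before Y: add [Y → . B], [Y → . d a], [Y → . d C]
  [Y → . B] has the dot before B: add [B → . C], [B → . d x C]
  [B → . C] has the dot before C: add [C → . d], [C → . C a], [C → . x C]
No further items can be added.

I₀ = { [B → . C], [B → . d x C], [C → . C a], [C → . d], [C → . x C], [Y → . B], [Y → . d C], [Y → . d a], [Y' → . Y] }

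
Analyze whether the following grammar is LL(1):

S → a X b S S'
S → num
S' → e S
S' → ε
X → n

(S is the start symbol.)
A grammar is LL(1) if for each non-terminal N with multiple productions, the predict sets of those productions are pairwise disjoint, where PREDICT(N → α) = (FIRST(α) \ {ε}) ∪ (FOLLOW(N) if α ⇒* ε).

Relevant sets:
  FOLLOW(S') = { $, 'e' }

For S:
  PREDICT(S → a X b S S') = { 'a' }
  PREDICT(S → num) = { 'num' }
For S':
  PREDICT(S' → e S) = { 'e' }
  PREDICT(S' → ε) = { $, 'e' }
X has a single production, so nothing to check there.

Conflict found: Predict set conflict for S': { 'e' }
The grammar is NOT LL(1).

Answer: No. Predict set conflict for S': { 'e' }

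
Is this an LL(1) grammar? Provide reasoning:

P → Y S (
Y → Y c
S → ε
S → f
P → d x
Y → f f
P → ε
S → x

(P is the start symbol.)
A grammar is LL(1) if for each non-terminal N with multiple productions, the predict sets of those productions are pairwise disjoint, where PREDICT(N → α) = (FIRST(α) \ {ε}) ∪ (FOLLOW(N) if α ⇒* ε).

Relevant sets:
  FIRST(Y) = { 'f' }
  FOLLOW(P) = { $ }
  FOLLOW(S) = { '(' }

For P:
  PREDICT(P → Y S '(') = { 'f' }
  PREDICT(P → d x) = { 'd' }
  PREDICT(P → ε) = { $ }
For Y:
  PREDICT(Y → Y c) = { 'f' }
  PREDICT(Y → f f) = { 'f' }
For S:
  PREDICT(S → ε) = { '(' }
  PREDICT(S → f) = { 'f' }
  PREDICT(S → x) = { 'x' }

Conflict found: Predict set conflict for Y: { 'f' }
The grammar is NOT LL(1).

Answer: No. Predict set conflict for Y: { 'f' }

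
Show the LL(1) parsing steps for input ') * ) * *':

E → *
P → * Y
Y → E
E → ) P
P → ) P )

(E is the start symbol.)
Stack is shown with the top on the left.

Stack  Input        Action
--------------------------
E $    ) * ) * * $  output E → ) P
) P $  ) * ) * * $  match ')'
P $    * ) * * $    output P → * Y
* Y $  * ) * * $    match '*'
Y $    ) * * $      output Y → E
E $    ) * * $      output E → ) P
) P $  ) * * $      match ')'
P $    * * $        output P → * Y
* Y $  * * $        match '*'
Y $    * $          output Y → E
E $    * $          output E → *
* $    * $          match '*'
$      $            accept

The string is accepted.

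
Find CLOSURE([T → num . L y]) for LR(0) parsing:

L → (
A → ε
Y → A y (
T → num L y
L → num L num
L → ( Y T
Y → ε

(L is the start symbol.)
{ [L → . ( Y T], [L → . (], [L → . num L num], [T → num . L y] }

Start with: [T → num . L y]
  [T → num . L y] has the dot before L: add [L → . (], [L → . num L num], [L → . ( Y T]
No further items can be added.

CLOSURE = { [L → . ( Y T], [L → . (], [L → . num L num], [T → num . L y] }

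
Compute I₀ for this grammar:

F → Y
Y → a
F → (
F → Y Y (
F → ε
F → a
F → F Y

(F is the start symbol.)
First, augment the grammar with F' → F
I₀ = CLOSURE({ [F' → . F] }):
  [F' → . F] has the dot before F: add [F → . Y], [F → . (], [F → . Y Y (], [F → .], [F → . a], [F → . F Y]
  [F → . Y] has the dot before Y: add [Y → . a]
No further items can be added.

I₀ = { [F → . (], [F → . F Y], [F → . Y Y (], [F → . Y], [F → . a], [F → .], [F' → . F], [Y → . a] }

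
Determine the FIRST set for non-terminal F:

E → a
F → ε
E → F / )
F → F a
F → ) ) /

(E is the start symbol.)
From F → ε:
  - ε-production, so ε ∈ FIRST(F)
From F → F a:
  - F is the symbol being defined: contributes nothing new
    F is nullable, so continue to the next symbol
  - a is a terminal: add 'a' and stop
From F → ) ) /:
  - ')' is a terminal: add ')' and stop

Collecting: FIRST(F) = { ')', 'a', ε }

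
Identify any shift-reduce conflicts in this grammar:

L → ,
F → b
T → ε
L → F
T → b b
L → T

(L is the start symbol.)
A shift-reduce conflict occurs when an LR(0) state has both:
  - a complete (reduce) item [A → α .] (dot at the end), and
  - a shift item [B → β . c γ] (dot before a terminal).

Augment with L' → L and build the canonical LR(0) collection (I0 = CLOSURE({[L' → . L]}), then GOTO on every symbol after a dot until no new states appear). It has 7 states:
  I0: { [F → . b], [L → . ,], [L → . F], [L → . T], [L' → . L], [T → . b b], [T → .] }  — shift, reduce
  I1: { [L → , .] }  — reduce
  I2: { [L → F .] }  — reduce
  I3: { [L' → L .] }  — accept
  I4: { [L → T .] }  — reduce
  I5: { [F → b .], [T → b . b] }  — shift, reduce
  I6: { [T → b b .] }  — reduce

I0 contains reduce item [T → .] and shift items [F → . b], [L → . ,], [T → . b b] — shift-reduce conflict.
I5 contains reduce item [F → b .] and shift item [T → b . b] — shift-reduce conflict.

Answer: Yes — I0: [T → .] vs [F → . b]; I5: [F → b .] vs [T → b . b]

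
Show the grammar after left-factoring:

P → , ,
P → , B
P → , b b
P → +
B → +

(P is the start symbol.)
Left-factoring transforms A → αβ₁ | αβ₂ into A → αA' and A' → β₁ | β₂
(α is the longest common prefix among the alternatives). Repeat until
no nonterminal has two alternatives with a common prefix.

Round 1: P has alternatives sharing prefix ','. Introduce P': P → , P'
  Add: P' → ,
  Add: P' → B
  Add: P' → b b

No remaining common prefixes — done.

Resulting grammar:
P → , P'
P' → ,
P' → B
P' → b b
P → +
B → +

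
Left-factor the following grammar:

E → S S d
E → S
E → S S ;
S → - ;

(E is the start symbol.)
E → S E'
E' → S E''
E'' → d
E'' → ;
E' → ε
S → - ;

Left-factoring transforms A → αβ₁ | αβ₂ into A → αA' and A' → β₁ | β₂
(α is the longest common prefix among the alternatives). Repeat until
no nonterminal has two alternatives with a common prefix.

Round 1: E has alternatives sharing prefix 'S'. Introduce E': E → S E'
  Add: E' → S d
  Add: E' → ε
  Add: E' → S ;

Round 2: E' has alternatives sharing prefix 'S'. Introduce E'': E' → S E''
  Add: E'' → d
  Add: E'' → ;

No remaining common prefixes — done.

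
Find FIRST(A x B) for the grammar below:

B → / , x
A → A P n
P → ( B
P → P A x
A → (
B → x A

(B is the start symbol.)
FIRST sets of the non-terminals involved (from the grammar, by fixed-point iteration):
  FIRST(A) = { '(' }

To compute FIRST(A x B), process the symbols left to right:
Symbol A is a non-terminal. Add FIRST(A) \ {ε} = { '(' }
A is not nullable (ε ∉ FIRST(A)), so stop here.
FIRST(A x B) = { '(' }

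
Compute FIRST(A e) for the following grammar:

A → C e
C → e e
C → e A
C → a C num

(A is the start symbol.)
FIRST sets of the non-terminals involved (from the grammar, by fixed-point iteration):
  FIRST(A) = { 'a', 'e' }

To compute FIRST(A e), process the symbols left to right:
Symbol A is a non-terminal. Add FIRST(A) \ {ε} = { 'a', 'e' }
A is not nullable (ε ∉ FIRST(A)), so stop here.
FIRST(A e) = { 'a', 'e' }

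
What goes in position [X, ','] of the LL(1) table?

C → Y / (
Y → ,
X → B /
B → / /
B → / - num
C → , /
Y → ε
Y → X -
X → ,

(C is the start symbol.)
To find M[X, ','], we find productions for X where ',' is in the predict set (PREDICT(N → α) = (FIRST(α) \ {ε}) ∪ (FOLLOW(N) if α ⇒* ε)).

Relevant sets:
  FIRST(B) = { '/' }

X → B /: PREDICT = { '/' }
X → ,: PREDICT = { ',' }
  ',' is in predict set, so this production goes in M[X, ',']

M[X, ','] = X → ,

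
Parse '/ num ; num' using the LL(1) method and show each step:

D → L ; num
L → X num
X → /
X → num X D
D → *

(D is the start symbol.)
Stack is shown with the top on the left.

Stack          Input          Action
------------------------------------
D $            / num ; num $  output D → L ; num
L ; num $      / num ; num $  output L → X num
X num ; num $  / num ; num $  output X → /
/ num ; num $  / num ; num $  match '/'
num ; num $    num ; num $    match 'num'
; num $        ; num $        match ';'
num $          num $          match 'num'
$              $              accept

The string is accepted.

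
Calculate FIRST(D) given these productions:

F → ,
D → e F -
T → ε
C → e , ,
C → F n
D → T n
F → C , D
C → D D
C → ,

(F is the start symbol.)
To compute FIRST(D), examine every production with D on the left-hand side, reading each right-hand side left to right until a non-nullable symbol is reached.

FIRST sets of the other non-terminals involved (by the same procedure, iterated to a fixed point):
  FIRST(T) = { ε }

From D → e F -:
  - e is a terminal: add 'e' and stop
From D → T n:
  - T is a non-terminal: add FIRST(T) \ {ε} = { }
    T is nullable, so continue to the next symbol
  - n is a terminal: add 'n' and stop

Collecting: FIRST(D) = { 'e', 'n' }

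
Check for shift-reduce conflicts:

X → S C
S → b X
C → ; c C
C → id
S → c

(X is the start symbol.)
No shift-reduce conflicts

Augment with X' → X and build the canonical LR(0) collection (I0 = CLOSURE({[X' → . X]}), then GOTO on every symbol after a dot until no new states appear). It has 11 states:
  I0: { [S → . b X], [S → . c], [X → . S C], [X' → . X] }  — shift
  I1: { [C → . ; c C], [C → . id], [X → S . C] }  — shift
  I2: { [X' → X .] }  — accept
  I3: { [S → . b X], [S → . c], [S → b . X], [X → . S C] }  — shift
  I4: { [S → c .] }  — reduce
  I5: { [S → b X .] }  — reduce
  I6: { [C → ; . c C] }  — shift
  I7: { [X → S C .] }  — reduce
  I8: { [C → id .] }  — reduce
  I9: { [C → . ; c C], [C → . id], [C → ; c . C] }  — shift
  I10: { [C → ; c C .] }  — reduce

No state contains both a complete item and a shift item.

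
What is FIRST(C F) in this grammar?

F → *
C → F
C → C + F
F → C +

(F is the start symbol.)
{ '*' }

FIRST sets of the non-terminals involved (from the grammar, by fixed-point iteration):
  FIRST(C) = { '*' }

To compute FIRST(C F), process the symbols left to right:
Symbol C is a non-terminal. Add FIRST(C) \ {ε} = { '*' }
C is not nullable (ε ∉ FIRST(C)), so stop here.
FIRST(C F) = { '*' }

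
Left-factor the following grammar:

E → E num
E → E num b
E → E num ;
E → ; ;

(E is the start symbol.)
Left-factoring transforms A → αβ₁ | αβ₂ into A → αA' and A' → β₁ | β₂
(α is the longest common prefix among the alternatives). Repeat until
no nonterminal has two alternatives with a common prefix.

Round 1: E has alternatives sharing prefix 'E num'. Introduce E': E → E num E'
  Add: E' → ε
  Add: E' → b
  Add: E' → ;

No remaining common prefixes — done.

Resulting grammar:
E → E num E'
E' → ε
E' → b
E' → ;
E → ; ;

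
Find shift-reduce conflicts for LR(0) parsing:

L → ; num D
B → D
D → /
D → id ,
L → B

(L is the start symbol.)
No shift-reduce conflicts

A shift-reduce conflict occurs when an LR(0) state has both:
  - a complete (reduce) item [A → α .] (dot at the end), and
  - a shift item [B → β . c γ] (dot before a terminal).

Augment with L' → L and build the canonical LR(0) collection (I0 = CLOSURE({[L' → . L]}), then GOTO on every symbol after a dot until no new states appear). It has 10 states:
  I0: { [B → . D], [D → . /], [D → . id ,], [L → . ; num D], [L → . B], [L' → . L] }  — shift
  I1: { [D → / .] }  — reduce
  I2: { [L → ; . num D] }  — shift
  I3: { [L → B .] }  — reduce
  I4: { [B → D .] }  — reduce
  I5: { [L' → L .] }  — accept
  I6: { [D → id . ,] }  — shift
  I7: { [D → id , .] }  — reduce
  I8: { [D → . /], [D → . id ,], [L → ; num . D] }  — shift
  I9: { [L → ; num D .] }  — reduce

No state contains both a complete item and a shift item.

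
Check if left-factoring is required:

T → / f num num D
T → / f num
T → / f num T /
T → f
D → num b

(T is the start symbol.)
Left-factoring is needed when two productions for the same non-terminal
share a common prefix on the right-hand side.

Productions for T:
  T → / f num num D
  T → / f num
  T → / f num T /
  T → f

Found common prefix '/ f num' in productions for T

Answer: Yes, T has productions with common prefix '/ f num'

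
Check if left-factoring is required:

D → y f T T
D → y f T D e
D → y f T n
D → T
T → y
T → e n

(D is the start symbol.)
Left-factoring is needed when two productions for the same non-terminal
share a common prefix on the right-hand side.

Productions for D:
  D → y f T T
  D → y f T D e
  D → y f T n
  D → T
Productions for T:
  T → y
  T → e n

Found common prefix 'y f T' in productions for D

Answer: Yes, D has productions with common prefix 'y f T'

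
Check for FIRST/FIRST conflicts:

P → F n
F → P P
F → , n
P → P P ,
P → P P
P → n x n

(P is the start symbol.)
FIRST sets of the non-terminals at (or reachable through a nullable prefix from) the front of some alternative:
  FIRST(F) = { ',', 'n' }
  FIRST(P) = { ',', 'n' }

Productions for P:
  P → F n: FIRST = { ',', 'n' }
  P → P P ,: FIRST = { ',', 'n' }
  P → P P: FIRST = { ',', 'n' }
  P → n x n: FIRST = { 'n' }
Productions for F:
  F → P P: FIRST = { ',', 'n' }
  F → , n: FIRST = { ',' }

Conflict for P: P → F n and P → P P ,
  Overlap: { ',', 'n' }
Conflict for P: P → F n and P → P P
  Overlap: { ',', 'n' }
Conflict for P: P → F n and P → n x n
  Overlap: { 'n' }
Conflict for P: P → P P , and P → P P
  Overlap: { ',', 'n' }
Conflict for P: P → P P , and P → n x n
  Overlap: { 'n' }
Conflict for P: P → P P and P → n x n
  Overlap: { 'n' }
Conflict for F: F → P P and F → , n
  Overlap: { ',' }

Answer: Yes. P → F n / P → P P ',' on { ',', 'n' }; P → F n / P → P P on { ',', 'n' }; P → F n / P → n x n on { 'n' }; P → P P ',' / P → P P on { ',', 'n' }; P → P P ',' / P → n x n on { 'n' }; P → P P / P → n x n on { 'n' }; F → P P / F → ',' n on { ',' }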